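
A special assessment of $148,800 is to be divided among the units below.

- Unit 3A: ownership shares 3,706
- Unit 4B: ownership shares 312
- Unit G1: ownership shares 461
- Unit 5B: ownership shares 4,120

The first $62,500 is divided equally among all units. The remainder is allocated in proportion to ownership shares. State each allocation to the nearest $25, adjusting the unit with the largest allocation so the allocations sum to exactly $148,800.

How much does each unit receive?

First tranche $62,500 split equally: $15,625 each.
Remainder $86,300 by ownership shares (total 8,599): Unit 3A 37,193.60 → $37,200; Unit 4B 3,131.25 → $3,125; Unit G1 4,626.62 → $4,625; Unit 5B 41,348.53 → $41,350.
Totals: Unit 3A $15,625 + $37,200 = $52,825; Unit 4B $15,625 + $3,125 = $18,750; Unit G1 $15,625 + $4,625 = $20,250; Unit 5B $15,625 + $41,350 = $56,975.

Unit 3A: $52,825 · Unit 4B: $18,750 · Unit G1: $20,250 · Unit 5B: $56,975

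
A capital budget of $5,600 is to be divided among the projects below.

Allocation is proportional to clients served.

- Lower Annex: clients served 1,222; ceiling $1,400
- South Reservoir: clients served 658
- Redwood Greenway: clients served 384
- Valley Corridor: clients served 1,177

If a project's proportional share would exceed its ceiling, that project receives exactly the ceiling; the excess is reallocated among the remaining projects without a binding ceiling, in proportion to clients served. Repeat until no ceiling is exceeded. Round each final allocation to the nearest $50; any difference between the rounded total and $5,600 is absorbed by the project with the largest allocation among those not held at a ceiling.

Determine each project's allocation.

Lower Annex: $1,400; South Reservoir: $1,250; Redwood Greenway: $750; Valley Corridor: $2,200

Total clients served = 3,441.
Proportional shares (ignoring caps): Lower Annex 1,988.72; South Reservoir 1,070.85; Redwood Greenway 624.93; Valley Corridor 1,915.49.
Capped: Lower Annex ($1,400); residual $4,200 reallocated over remaining clients served 2,219.
Redistributed shares: South Reservoir 1,245.43 → $1,250; Redwood Greenway 726.81 → $750; Valley Corridor 2,227.76 → $2,250.
Rounding difference −$50 applied to Valley Corridor → $2,200.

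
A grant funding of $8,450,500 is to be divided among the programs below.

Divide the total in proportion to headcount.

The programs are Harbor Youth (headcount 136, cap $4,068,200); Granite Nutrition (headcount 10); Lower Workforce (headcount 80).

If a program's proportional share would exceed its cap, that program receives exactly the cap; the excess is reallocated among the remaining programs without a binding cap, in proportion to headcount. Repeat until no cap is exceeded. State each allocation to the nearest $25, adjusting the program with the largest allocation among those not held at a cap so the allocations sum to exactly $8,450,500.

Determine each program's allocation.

Sum of headcount: 226.
Unconstrained shares: Harbor Youth 5,085,256.64; Granite Nutrition 373,915.93; Lower Workforce 2,991,327.43.
Held at cap: Harbor Youth ($4,068,200); balance $4,382,300 reallocated over remaining headcount 90.
Remaining shares: Granite Nutrition 486,922.22 → $486,925; Lower Workforce 3,895,377.78 → $3,895,375.

Harbor Youth: $4,068,200 | Granite Nutrition: $486,925 | Lower Workforce: $3,895,375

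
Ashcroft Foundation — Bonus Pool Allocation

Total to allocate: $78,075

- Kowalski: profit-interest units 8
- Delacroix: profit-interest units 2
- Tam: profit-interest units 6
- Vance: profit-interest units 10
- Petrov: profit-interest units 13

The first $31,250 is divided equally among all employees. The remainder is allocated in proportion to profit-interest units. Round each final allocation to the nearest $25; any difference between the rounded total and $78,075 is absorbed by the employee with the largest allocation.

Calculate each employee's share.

Kowalski: $15,850 · Delacroix: $8,650 · Tam: $13,450 · Vance: $18,250 · Petrov: $21,875

$31,250 shared equally gives $6,250 per employee.
Remainder $46,825 by profit-interest units (total 39): Kowalski 9,605.13 → $9,600; Delacroix 2,401.28 → $2,400; Tam 7,203.85 → $7,200; Vance 12,006.41 → $12,000; Petrov 15,608.33 → $15,600.
Rounding difference +$25 on remainder applied to Petrov.
Totals: Kowalski $6,250 + $9,600 = $15,850; Delacroix $6,250 + $2,400 = $8,650; Tam $6,250 + $7,200 = $13,450; Vance $6,250 + $12,000 = $18,250; Petrov $6,250 + $15,625 = $21,875.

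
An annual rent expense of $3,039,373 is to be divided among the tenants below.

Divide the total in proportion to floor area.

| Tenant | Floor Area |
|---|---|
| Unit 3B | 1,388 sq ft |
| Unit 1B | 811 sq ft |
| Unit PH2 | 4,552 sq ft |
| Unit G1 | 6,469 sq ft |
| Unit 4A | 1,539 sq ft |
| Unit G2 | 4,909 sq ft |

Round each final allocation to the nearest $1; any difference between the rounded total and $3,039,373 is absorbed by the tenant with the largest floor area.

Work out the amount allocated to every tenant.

Unit 3B: $214,493 | Unit 1B: $125,327 | Unit PH2: $703,438 | Unit G1: $999,680 | Unit 4A: $237,828 | Unit G2: $758,607

Floor area total: 1,388 + 811 + 4,552 + 6,469 + 1,539 + 4,909 = 19,668.
Raw shares: Unit 3B 214,493.07; Unit 1B 125,327.00; Unit PH2 703,438.37; Unit G1 999,679.88; Unit 4A 237,827.69; Unit G2 758,606.98.
At nearest $1: Unit 3B $214,493; Unit 1B $125,327; Unit PH2 $703,438; Unit G1 $999,680; Unit 4A $237,828; Unit G2 $758,607. Sum = $3,039,373.
Sum already equals the total — no adjustment.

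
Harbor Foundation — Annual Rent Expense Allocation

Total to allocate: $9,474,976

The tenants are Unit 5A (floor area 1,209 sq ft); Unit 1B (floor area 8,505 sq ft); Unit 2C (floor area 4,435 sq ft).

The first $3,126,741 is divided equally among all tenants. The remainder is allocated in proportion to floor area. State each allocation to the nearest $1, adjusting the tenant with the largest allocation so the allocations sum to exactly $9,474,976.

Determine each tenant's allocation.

Unit 5A: $1,584,689; Unit 1B: $4,858,188; Unit 2C: $3,032,099

First tranche $3,126,741 split equally: $1,042,247 each.
Remainder $6,348,235 by floor area (total 14,149): Unit 5A 542,442.30 → $542,442; Unit 1B 3,815,940.26 → $3,815,940; Unit 2C 1,989,852.44 → $1,989,852.
Rounding difference +$1 on remainder applied to Unit 1B.
Totals: Unit 5A $1,042,247 + $542,442 = $1,584,689; Unit 1B $1,042,247 + $3,815,941 = $4,858,188; Unit 2C $1,042,247 + $1,989,852 = $3,032,099.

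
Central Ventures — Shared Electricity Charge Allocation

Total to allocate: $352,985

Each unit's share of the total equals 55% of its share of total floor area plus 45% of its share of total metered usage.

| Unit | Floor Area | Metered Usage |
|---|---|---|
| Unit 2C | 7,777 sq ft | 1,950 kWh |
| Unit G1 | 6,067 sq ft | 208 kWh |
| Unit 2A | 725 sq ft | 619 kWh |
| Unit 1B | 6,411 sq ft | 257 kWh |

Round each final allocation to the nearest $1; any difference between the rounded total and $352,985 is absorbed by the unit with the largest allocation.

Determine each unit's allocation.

Totals — floor area 20,980, metered usage 3,034.
Blended shares (55% floor area + 45% metered usage): Unit 2C 0.4931; Unit G1 0.1899; Unit 2A 0.1108; Unit 1B 0.2062.
Pro-rata amounts: Unit 2C 174,056.78; Unit G1 67,031.66; Unit 2A 39,116.28; Unit 1B 72,780.28.
After rounding ($1): Unit 2C $174,057; Unit G1 $67,032; Unit 2A $39,116; Unit 1B $72,780. Sum = $352,985.
Rounded total matches; no reconciliation needed.

Unit 2C: $174,057 | Unit G1: $67,032 | Unit 2A: $39,116 | Unit 1B: $72,780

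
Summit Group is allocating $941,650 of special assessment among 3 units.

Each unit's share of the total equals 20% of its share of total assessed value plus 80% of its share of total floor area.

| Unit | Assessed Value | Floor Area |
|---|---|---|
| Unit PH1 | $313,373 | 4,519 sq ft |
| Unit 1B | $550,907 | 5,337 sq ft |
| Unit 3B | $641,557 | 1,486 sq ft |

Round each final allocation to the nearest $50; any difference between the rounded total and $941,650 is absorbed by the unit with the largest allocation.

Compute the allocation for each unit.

Unit PH1: $339,350; Unit 1B: $423,350; Unit 3B: $178,950

Assessed value total 1,505,837; floor area total 11,342.
Composite weights (20% assessed value + 80% floor area): Unit PH1 0.3604; Unit 1B 0.4496; Unit 3B 0.1900.
Proportional shares: Unit PH1 339,338.26; Unit 1B 423,376.28; Unit 3B 178,935.46.
At nearest $50: Unit PH1 $339,350; Unit 1B $423,400; Unit 3B $178,950. Sum = $941,700.
Difference $941,650 − $941,700 = −$50 applied to largest allocation (Unit 1B): Unit 1B becomes $423,350.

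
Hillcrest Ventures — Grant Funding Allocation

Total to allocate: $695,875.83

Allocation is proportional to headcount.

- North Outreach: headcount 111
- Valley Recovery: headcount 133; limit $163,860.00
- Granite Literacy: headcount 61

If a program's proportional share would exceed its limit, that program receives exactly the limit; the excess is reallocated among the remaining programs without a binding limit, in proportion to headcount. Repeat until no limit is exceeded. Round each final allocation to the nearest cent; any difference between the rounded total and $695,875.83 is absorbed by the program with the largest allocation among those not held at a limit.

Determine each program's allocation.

North Outreach: $343,335.80 · Valley Recovery: $163,860.00 · Granite Literacy: $188,680.03

Total headcount = 305.
Pro-rata shares before constraints: North Outreach 253,253.1709; Valley Recovery 303,447.4931; Granite Literacy 139,175.1660.
Capped: Valley Recovery ($163,860.00); remaining pool $532,015.83 reallocated over remaining headcount 172.
Shares after redistribution: North Outreach 343,335.7973 → $343,335.80; Granite Literacy 188,680.0327 → $188,680.03.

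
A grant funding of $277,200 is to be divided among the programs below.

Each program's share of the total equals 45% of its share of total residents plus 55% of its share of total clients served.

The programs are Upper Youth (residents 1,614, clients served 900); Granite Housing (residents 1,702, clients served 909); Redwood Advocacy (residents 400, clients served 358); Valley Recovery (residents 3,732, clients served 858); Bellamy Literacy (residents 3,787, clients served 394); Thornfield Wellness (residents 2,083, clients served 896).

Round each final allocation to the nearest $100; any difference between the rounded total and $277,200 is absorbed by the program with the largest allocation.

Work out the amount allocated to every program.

Totals — residents 13,318, clients served 4,315.
Blended shares (45% residents + 55% clients served): Upper Youth 0.1693; Granite Housing 0.1734; Redwood Advocacy 0.0591; Valley Recovery 0.2355; Bellamy Literacy 0.1782; Thornfield Wellness 0.1846.
Pro-rata amounts: Upper Youth 46,916.47; Granite Housing 48,058.69; Redwood Advocacy 16,395.57; Valley Recovery 65,270.26; Bellamy Literacy 49,391.10; Thornfield Wellness 51,167.92.
At nearest $100: Upper Youth $46,900; Granite Housing $48,100; Redwood Advocacy $16,400; Valley Recovery $65,300; Bellamy Literacy $49,400; Thornfield Wellness $51,200. Sum = $277,300.
Difference $277,200 − $277,300 = −$100 applied to largest allocation (Valley Recovery): Valley Recovery becomes $65,200.

Upper Youth: $46,900 | Granite Housing: $48,100 | Redwood Advocacy: $16,400 | Valley Recovery: $65,200 | Bellamy Literacy: $49,400 | Thornfield Wellness: $51,200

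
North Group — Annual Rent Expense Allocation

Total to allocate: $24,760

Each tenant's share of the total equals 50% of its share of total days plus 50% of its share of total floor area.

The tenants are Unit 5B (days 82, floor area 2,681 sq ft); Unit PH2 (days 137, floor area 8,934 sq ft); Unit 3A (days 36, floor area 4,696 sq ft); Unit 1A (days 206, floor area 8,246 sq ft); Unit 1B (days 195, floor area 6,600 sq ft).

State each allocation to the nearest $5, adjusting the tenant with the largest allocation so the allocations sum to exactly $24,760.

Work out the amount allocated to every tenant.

Days total 656; floor area total 31,157.
Blended shares (50% days + 50% floor area): Unit 5B 0.1055; Unit PH2 0.2478; Unit 3A 0.1028; Unit 1A 0.2893; Unit 1B 0.2545.
Pro-rata amounts: Unit 5B 2,612.78; Unit PH2 6,135.32; Unit 3A 2,545.31; Unit 1A 7,164.11; Unit 1B 6,302.49.
At nearest $5: Unit 5B $2,615; Unit PH2 $6,135; Unit 3A $2,545; Unit 1A $7,165; Unit 1B $6,300. Sum = $24,760.
No rounding difference to absorb.

Unit 5B: $2,615; Unit PH2: $6,135; Unit 3A: $2,545; Unit 1A: $7,165; Unit 1B: $6,300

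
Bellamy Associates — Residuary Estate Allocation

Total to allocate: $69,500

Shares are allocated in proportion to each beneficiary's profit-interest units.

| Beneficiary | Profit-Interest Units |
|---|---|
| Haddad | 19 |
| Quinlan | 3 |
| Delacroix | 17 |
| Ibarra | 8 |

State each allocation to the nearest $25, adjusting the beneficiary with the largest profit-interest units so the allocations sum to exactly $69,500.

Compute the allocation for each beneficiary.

Haddad: $28,100 · Quinlan: $4,425 · Delacroix: $25,150 · Ibarra: $11,825

Total profit-interest units = 19 + 3 + 17 + 8 = 47.
Pro-rata amounts: Haddad 28,095.74; Quinlan 4,436.17; Delacroix 25,138.30; Ibarra 11,829.79.
Rounded to nearest $25: Haddad $28,100; Quinlan $4,425; Delacroix $25,150; Ibarra $11,825. Sum = $69,500.
No rounding difference to absorb.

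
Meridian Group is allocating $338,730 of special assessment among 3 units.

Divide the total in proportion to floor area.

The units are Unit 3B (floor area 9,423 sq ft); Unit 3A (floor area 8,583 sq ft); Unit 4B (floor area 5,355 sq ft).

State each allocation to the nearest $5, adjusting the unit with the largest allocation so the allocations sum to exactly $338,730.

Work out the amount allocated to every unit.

Total floor area = 23,361.
Unrounded shares: Unit 3B 9,423/23,361 × $338,730 = 136,631.68; Unit 3A 8,583/23,361 × $338,730 = 124,451.85; Unit 4B 5,355/23,361 × $338,730 = 77,646.47.
At nearest $5: Unit 3B $136,630; Unit 3A $124,450; Unit 4B $77,645. Sum = $338,725.
Difference $338,730 − $338,725 = +$5 applied to largest allocation (Unit 3B): Unit 3B becomes $136,635.

Unit 3B: $136,635; Unit 3A: $124,450; Unit 4B: $77,645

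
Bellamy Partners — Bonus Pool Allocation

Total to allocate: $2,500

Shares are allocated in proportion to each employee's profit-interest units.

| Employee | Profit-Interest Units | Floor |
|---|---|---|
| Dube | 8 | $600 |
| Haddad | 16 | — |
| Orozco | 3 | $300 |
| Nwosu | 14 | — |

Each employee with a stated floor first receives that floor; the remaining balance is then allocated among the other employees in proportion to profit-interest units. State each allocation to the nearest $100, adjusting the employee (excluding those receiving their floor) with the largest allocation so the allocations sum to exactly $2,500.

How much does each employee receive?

Guaranteed amounts: Dube $600; Orozco $300. Balance $1,600.
Balance split over remaining profit-interest units 30: Haddad 853.33 → $900; Nwosu 746.67 → $700.

Dube: $600 | Haddad: $900 | Orozco: $300 | Nwosu: $700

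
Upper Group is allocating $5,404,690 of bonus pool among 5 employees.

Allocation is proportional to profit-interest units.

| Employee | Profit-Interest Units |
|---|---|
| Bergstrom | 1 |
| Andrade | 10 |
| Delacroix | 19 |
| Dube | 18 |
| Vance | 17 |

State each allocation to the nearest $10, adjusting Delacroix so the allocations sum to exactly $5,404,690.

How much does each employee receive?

Sum of profit-interest units: 65.
Proportional shares: Bergstrom 1/65 × $5,404,690 = 83,149.08; Andrade 10/65 × $5,404,690 = 831,490.77; Delacroix 19/65 × $5,404,690 = 1,579,832.46; Dube 18/65 × $5,404,690 = 1,496,683.38; Vance 17/65 × $5,404,690 = 1,413,534.31.
At nearest $10: Bergstrom $83,150; Andrade $831,490; Delacroix $1,579,830; Dube $1,496,680; Vance $1,413,530. Sum = $5,404,680.
Difference $5,404,690 − $5,404,680 = +$10 applied to Delacroix: Delacroix becomes $1,579,840.

Bergstrom: $83,150 | Andrade: $831,490 | Delacroix: $1,579,840 | Dube: $1,496,680 | Vance: $1,413,530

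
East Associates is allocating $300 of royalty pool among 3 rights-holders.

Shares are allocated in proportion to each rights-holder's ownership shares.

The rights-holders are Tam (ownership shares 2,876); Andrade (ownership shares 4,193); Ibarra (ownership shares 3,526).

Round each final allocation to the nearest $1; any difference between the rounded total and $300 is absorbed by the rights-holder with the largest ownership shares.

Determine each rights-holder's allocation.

Combined ownership shares = 2,876 + 4,193 + 3,526 = 10,595.
Unrounded shares: Tam 81.43; Andrade 118.73; Ibarra 99.84.
Rounded to nearest $1: Tam $81; Andrade $119; Ibarra $100. Sum = $300.
Sum already equals the total — no adjustment.

Tam: $81 · Andrade: $119 · Ibarra: $100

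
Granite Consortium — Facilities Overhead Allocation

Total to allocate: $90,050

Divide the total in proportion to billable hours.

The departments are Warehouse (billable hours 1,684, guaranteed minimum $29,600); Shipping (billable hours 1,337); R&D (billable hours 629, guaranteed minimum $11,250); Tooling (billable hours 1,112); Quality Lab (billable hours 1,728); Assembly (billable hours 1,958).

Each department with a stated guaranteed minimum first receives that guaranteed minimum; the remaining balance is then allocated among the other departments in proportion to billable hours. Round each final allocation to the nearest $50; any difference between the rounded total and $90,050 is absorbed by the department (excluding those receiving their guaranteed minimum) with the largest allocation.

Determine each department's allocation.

Fund the minimums — Warehouse $29,600; R&D $11,250. Remaining pool $49,200.
Remaining pool split over remaining billable hours 6,135: Shipping 10,722.15 → $10,700; Tooling 8,917.75 → $8,900; Quality Lab 13,857.80 → $13,850; Assembly 15,702.30 → $15,700.
Rounding difference +$50 applied to Assembly → $15,750.

Warehouse: $29,600 | Shipping: $10,700 | R&D: $11,250 | Tooling: $8,900 | Quality Lab: $13,850 | Assembly: $15,750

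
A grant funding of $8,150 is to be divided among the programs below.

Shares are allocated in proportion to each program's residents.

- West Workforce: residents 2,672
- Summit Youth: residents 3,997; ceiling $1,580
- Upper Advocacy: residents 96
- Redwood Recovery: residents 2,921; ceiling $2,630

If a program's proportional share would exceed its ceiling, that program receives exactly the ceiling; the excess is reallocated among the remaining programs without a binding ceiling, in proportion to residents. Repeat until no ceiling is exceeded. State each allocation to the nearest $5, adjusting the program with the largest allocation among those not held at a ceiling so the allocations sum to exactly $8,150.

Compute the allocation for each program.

West Workforce: $3,805 · Summit Youth: $1,580 · Upper Advocacy: $135 · Redwood Recovery: $2,630

Combined residents = 9,686.
Proportional shares (ignoring caps): West Workforce 2,248.28; Summit Youth 3,363.16; Upper Advocacy 80.78; Redwood Recovery 2,457.79.
Held at cap: Summit Youth ($1,580); balance $6,570 reallocated over remaining residents 5,689.
Held at cap: Redwood Recovery ($2,630); balance $3,940 reallocated over remaining residents 2,768.
Shares after redistribution: West Workforce 3,803.35 → $3,805; Upper Advocacy 136.65 → $135.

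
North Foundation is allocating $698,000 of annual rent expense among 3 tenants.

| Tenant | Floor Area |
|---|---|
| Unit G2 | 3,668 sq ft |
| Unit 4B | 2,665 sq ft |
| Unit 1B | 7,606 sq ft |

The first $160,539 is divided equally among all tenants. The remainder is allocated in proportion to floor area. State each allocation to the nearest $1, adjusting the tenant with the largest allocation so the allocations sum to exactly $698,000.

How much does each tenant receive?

$160,539 shared equally gives $53,513 per tenant.
Remainder $537,461 by floor area (total 13,939): Unit G2 141,431.02 → $141,431; Unit 4B 102,757.27 → $102,757; Unit 1B 293,272.71 → $293,273.
Totals: Unit G2 $53,513 + $141,431 = $194,944; Unit 4B $53,513 + $102,757 = $156,270; Unit 1B $53,513 + $293,273 = $346,786.

Unit G2: $194,944 · Unit 4B: $156,270 · Unit 1B: $346,786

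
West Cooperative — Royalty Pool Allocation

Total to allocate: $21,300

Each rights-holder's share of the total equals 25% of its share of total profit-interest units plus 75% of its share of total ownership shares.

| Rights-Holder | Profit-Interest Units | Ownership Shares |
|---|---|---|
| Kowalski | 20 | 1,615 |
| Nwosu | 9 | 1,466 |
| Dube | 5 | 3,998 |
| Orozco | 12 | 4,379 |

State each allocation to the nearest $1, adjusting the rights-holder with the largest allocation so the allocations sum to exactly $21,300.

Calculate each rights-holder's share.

Kowalski: $4,567 · Nwosu: $3,086 · Dube: $6,153 · Orozco: $7,494

Totals — profit-interest units 46, ownership shares 11,458.
Combined weights (25% profit-interest units + 75% ownership shares): Kowalski 0.2144; Nwosu 0.1449; Dube 0.2889; Orozco 0.3519.
Unrounded shares: Kowalski 4,566.89; Nwosu 3,085.78; Dube 6,152.91; Orozco 7,494.43.
Rounded to nearest $1: Kowalski $4,567; Nwosu $3,086; Dube $6,153; Orozco $7,494. Sum = $21,300.
Rounded total matches; no reconciliation needed.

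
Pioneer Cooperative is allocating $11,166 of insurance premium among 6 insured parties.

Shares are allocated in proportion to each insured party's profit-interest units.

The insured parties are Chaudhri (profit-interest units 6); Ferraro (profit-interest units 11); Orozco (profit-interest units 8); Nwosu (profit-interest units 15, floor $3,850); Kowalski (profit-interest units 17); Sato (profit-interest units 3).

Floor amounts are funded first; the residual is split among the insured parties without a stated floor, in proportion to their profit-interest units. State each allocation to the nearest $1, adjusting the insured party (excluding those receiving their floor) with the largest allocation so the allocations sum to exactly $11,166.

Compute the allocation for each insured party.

Guaranteed amounts: Nwosu $3,850. Residual $7,316.
Residual split over remaining profit-interest units 45: Chaudhri 975.47 → $975; Ferraro 1,788.36 → $1,788; Orozco 1,300.62 → $1,301; Kowalski 2,763.82 → $2,764; Sato 487.73 → $488.

Chaudhri: $975 | Ferraro: $1,788 | Orozco: $1,301 | Nwosu: $3,850 | Kowalski: $2,764 | Sato: $488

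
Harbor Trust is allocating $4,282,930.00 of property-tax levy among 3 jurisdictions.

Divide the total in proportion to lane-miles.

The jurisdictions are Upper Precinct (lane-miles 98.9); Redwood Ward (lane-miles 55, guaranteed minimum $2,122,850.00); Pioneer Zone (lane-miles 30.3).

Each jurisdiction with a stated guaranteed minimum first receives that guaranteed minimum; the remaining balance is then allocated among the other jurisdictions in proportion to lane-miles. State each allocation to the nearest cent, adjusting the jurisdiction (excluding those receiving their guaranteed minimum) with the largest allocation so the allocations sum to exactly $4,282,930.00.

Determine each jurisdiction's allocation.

Minimums first: Redwood Ward $2,122,850.00. Remaining pool $2,160,080.00.
Remaining pool split over remaining lane-miles 129.2: Upper Precinct 1,653,497.7709 → $1,653,497.77; Pioneer Zone 506,582.2291 → $506,582.23.

Upper Precinct: $1,653,497.77; Redwood Ward: $2,122,850.00; Pioneer Zone: $506,582.23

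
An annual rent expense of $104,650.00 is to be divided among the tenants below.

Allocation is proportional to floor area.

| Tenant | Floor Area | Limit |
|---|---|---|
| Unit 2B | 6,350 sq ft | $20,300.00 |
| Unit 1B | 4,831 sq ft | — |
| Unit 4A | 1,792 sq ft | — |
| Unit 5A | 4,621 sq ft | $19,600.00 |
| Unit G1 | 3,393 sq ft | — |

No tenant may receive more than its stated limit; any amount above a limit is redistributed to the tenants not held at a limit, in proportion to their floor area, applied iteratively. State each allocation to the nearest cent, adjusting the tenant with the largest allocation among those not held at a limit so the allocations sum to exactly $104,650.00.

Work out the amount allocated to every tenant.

Unit 2B: $20,300.00 · Unit 1B: $31,230.76 · Unit 4A: $11,584.66 · Unit 5A: $19,600.00 · Unit G1: $21,934.58

Total floor area = 20,987.
Proportional shares (ignoring caps): Unit 2B 31,663.7680; Unit 1B 24,089.3958; Unit 4A 8,935.6649; Unit 5A 23,042.2476; Unit G1 16,918.9236.
Held at cap: Unit 2B ($20,300.00), Unit 5A ($19,600.00); residual $64,750.00 reallocated over remaining floor area 10,016.
Remaining shares: Unit 1B 31,230.7558 → $31,230.76; Unit 4A 11,584.6645 → $11,584.66; Unit G1 21,934.5797 → $21,934.58.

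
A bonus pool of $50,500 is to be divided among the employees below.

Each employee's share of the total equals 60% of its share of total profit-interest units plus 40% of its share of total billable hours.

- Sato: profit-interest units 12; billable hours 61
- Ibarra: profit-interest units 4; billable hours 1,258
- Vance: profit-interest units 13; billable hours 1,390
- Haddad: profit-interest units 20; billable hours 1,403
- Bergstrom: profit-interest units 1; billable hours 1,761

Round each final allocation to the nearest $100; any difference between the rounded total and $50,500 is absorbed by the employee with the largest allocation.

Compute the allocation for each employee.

Sato: $7,500 | Ibarra: $6,800 | Vance: $12,700 | Haddad: $16,800 | Bergstrom: $6,700

Totals — profit-interest units 50, billable hours 5,873.
Blended shares (60% profit-interest units + 40% billable hours): Sato 0.1482; Ibarra 0.1337; Vance 0.2507; Haddad 0.3356; Bergstrom 0.1319.
Proportional shares: Sato 7,481.81; Ibarra 6,750.85; Vance 12,658.86; Haddad 16,945.57; Bergstrom 6,662.90.
At nearest $100: Sato $7,500; Ibarra $6,800; Vance $12,700; Haddad $16,900; Bergstrom $6,700. Sum = $50,600.
Difference $50,500 − $50,600 = −$100 applied to largest allocation (Haddad): Haddad becomes $16,800.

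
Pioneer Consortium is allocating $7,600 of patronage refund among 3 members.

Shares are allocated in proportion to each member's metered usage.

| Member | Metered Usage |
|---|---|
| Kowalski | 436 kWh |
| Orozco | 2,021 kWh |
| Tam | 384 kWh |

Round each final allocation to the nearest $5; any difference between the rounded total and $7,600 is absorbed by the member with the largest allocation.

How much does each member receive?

Metered usage total: 2,841.
Raw shares: Kowalski 436/2,841 × $7,600 = 1,166.35; Orozco 2,021/2,841 × $7,600 = 5,406.41; Tam 384/2,841 × $7,600 = 1,027.24.
After rounding ($5): Kowalski $1,165; Orozco $5,405; Tam $1,025. Sum = $7,595.
Difference $7,600 − $7,595 = +$5 applied to largest allocation (Orozco): Orozco becomes $5,410.

Kowalski: $1,165 · Orozco: $5,410 · Tam: $1,025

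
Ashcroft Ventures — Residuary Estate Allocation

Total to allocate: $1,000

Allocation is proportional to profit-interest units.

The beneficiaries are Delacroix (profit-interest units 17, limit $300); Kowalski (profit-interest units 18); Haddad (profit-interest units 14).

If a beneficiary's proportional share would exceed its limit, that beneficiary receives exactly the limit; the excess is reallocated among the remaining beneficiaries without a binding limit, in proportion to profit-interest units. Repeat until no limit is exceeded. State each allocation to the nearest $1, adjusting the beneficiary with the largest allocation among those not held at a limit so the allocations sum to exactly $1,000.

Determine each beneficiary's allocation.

Profit-interest units total: 49.
Pro-rata shares before constraints: Delacroix 346.94; Kowalski 367.35; Haddad 285.71.
Cap binds for Delacroix ($300); residual $700 reallocated over remaining profit-interest units 32.
Remaining shares: Kowalski 393.75 → $394; Haddad 306.25 → $306.

Delacroix: $300 · Kowalski: $394 · Haddad: $306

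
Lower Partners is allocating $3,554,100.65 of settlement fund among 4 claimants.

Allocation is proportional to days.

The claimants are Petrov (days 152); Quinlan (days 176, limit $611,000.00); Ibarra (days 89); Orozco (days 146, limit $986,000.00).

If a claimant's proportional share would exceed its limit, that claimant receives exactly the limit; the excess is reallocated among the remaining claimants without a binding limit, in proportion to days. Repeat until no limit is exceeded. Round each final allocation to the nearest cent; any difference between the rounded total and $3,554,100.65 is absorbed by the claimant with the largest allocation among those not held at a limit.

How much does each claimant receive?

Petrov: $1,234,353.94 | Quinlan: $611,000.00 | Ibarra: $722,746.71 | Orozco: $986,000.00

Total days = 563.
Proportional shares (ignoring caps): Petrov 959,544.0476; Quinlan 1,111,051.0025; Ibarra 561,838.2910; Orozco 921,667.3089.
Cap binds for Quinlan ($611,000.00); remaining pool $2,943,100.65 reallocated over remaining days 387.
Cap binds for Orozco ($986,000.00); remaining pool $1,957,100.65 reallocated over remaining days 241.
Shares after redistribution: Petrov 1,234,353.9369 → $1,234,353.94; Ibarra 722,746.7131 → $722,746.71.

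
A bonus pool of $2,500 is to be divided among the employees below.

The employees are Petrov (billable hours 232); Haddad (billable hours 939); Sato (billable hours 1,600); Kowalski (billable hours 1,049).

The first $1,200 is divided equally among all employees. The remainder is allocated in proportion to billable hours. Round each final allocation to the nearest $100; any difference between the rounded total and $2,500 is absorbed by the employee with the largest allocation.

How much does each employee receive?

Equal tier: $1,200 ÷ 4 = $300 apiece.
Remainder $1,300 by billable hours (total 3,820): Petrov 78.95 → $100; Haddad 319.55 → $300; Sato 544.50 → $500; Kowalski 356.99 → $400.
Totals: Petrov $300 + $100 = $400; Haddad $300 + $300 = $600; Sato $300 + $500 = $800; Kowalski $300 + $400 = $700.

Petrov: $400; Haddad: $600; Sato: $800; Kowalski: $700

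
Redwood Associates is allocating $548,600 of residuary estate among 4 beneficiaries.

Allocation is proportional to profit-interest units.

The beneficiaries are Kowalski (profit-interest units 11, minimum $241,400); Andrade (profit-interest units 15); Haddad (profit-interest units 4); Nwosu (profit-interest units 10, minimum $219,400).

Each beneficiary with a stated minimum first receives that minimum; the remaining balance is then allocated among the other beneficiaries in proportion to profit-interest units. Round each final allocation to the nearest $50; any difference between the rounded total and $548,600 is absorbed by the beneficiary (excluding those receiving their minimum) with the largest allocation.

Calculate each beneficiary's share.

Kowalski: $241,400 · Andrade: $69,300 · Haddad: $18,500 · Nwosu: $219,400

Fund the minimums — Kowalski $241,400; Nwosu $219,400. Residual $87,800.
Residual split over remaining profit-interest units 19: Andrade 69,315.79 → $69,300; Haddad 18,484.21 → $18,500.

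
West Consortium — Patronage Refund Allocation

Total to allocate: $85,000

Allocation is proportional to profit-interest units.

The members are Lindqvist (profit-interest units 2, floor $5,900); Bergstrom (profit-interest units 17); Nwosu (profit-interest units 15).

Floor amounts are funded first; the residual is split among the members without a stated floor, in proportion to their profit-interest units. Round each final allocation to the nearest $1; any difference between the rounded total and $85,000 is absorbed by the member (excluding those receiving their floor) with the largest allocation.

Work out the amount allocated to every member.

Guaranteed amounts: Lindqvist $5,900. Remaining pool $79,100.
Remaining pool split over remaining profit-interest units 32: Bergstrom 42,021.88 → $42,022; Nwosu 37,078.12 → $37,078.

Lindqvist: $5,900; Bergstrom: $42,022; Nwosu: $37,078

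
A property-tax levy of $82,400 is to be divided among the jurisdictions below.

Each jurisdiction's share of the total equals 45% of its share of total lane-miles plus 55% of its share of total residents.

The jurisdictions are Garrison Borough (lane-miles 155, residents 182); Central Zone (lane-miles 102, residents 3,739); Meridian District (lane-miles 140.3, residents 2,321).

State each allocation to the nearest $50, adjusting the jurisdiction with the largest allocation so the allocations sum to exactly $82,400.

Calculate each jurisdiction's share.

Garrison Borough: $15,800 | Central Zone: $36,650 | Meridian District: $29,950

Lane-miles total 397.3; residents total 6,242.
Composite weights (45% lane-miles + 55% residents): Garrison Borough 0.1916; Central Zone 0.4450; Meridian District 0.3634.
Unrounded shares: Garrison Borough 15,787.56; Central Zone 36,666.64; Meridian District 29,945.80.
After rounding ($50): Garrison Borough $15,800; Central Zone $36,650; Meridian District $29,950. Sum = $82,400.
Rounded total matches; no reconciliation needed.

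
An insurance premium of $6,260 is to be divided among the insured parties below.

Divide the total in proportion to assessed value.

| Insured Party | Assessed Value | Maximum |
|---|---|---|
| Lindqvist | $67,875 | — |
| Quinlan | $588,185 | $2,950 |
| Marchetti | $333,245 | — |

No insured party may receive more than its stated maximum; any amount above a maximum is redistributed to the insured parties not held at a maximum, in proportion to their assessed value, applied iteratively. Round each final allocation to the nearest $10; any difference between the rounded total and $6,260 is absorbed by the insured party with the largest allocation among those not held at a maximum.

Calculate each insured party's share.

Lindqvist: $560 · Quinlan: $2,950 · Marchetti: $2,750

Assessed value total: 989,305.
Pro-rata shares before constraints: Lindqvist 429.49; Quinlan 3,721.84; Marchetti 2,108.67.
Cap binds for Quinlan ($2,950); remaining pool $3,310 reallocated over remaining assessed value 401,120.
Redistributed shares: Lindqvist 560.10 → $560; Marchetti 2,749.90 → $2,750.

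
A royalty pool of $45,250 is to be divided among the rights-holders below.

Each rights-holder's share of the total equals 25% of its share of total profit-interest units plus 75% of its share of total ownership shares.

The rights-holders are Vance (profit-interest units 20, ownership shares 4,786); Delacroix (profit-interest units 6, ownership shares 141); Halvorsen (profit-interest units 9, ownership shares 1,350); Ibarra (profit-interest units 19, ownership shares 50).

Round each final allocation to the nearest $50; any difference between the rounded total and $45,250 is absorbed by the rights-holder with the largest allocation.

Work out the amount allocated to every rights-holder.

Vance: $29,850; Delacroix: $2,000; Halvorsen: $9,150; Ibarra: $4,250

Profit-interest units total 54; ownership shares total 6,327.
Combined weights (25% profit-interest units + 75% ownership shares): Vance 0.6599; Delacroix 0.0445; Halvorsen 0.2017; Ibarra 0.0939.
Proportional shares: Vance 29,861.52; Delacroix 2,013.26; Halvorsen 9,126.70; Ibarra 4,248.52.
At nearest $50: Vance $29,850; Delacroix $2,000; Halvorsen $9,150; Ibarra $4,250. Sum = $45,250.
Sum already equals the total — no adjustment.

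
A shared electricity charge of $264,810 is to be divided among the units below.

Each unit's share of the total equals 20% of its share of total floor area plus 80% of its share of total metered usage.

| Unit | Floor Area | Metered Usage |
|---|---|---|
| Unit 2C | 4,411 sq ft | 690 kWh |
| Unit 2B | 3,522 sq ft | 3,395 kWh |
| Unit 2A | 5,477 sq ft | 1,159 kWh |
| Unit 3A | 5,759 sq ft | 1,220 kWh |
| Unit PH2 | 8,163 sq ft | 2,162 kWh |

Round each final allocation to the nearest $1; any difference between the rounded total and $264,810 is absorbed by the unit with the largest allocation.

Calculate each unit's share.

Unit 2C: $25,493; Unit 2B: $90,203; Unit 2A: $39,077; Unit 3A: $41,122; Unit PH2: $68,915

Totals — floor area 27,332, metered usage 8,626.
Combined weights (20% floor area + 80% metered usage): Unit 2C 0.0963; Unit 2B 0.3406; Unit 2A 0.1476; Unit 3A 0.1553; Unit PH2 0.2602.
Proportional shares: Unit 2C 25,493.20; Unit 2B 90,203.30; Unit 2A 39,077.10; Unit 3A 41,121.65; Unit PH2 68,914.75.
After rounding ($1): Unit 2C $25,493; Unit 2B $90,203; Unit 2A $39,077; Unit 3A $41,122; Unit PH2 $68,915. Sum = $264,810.
No rounding difference to absorb.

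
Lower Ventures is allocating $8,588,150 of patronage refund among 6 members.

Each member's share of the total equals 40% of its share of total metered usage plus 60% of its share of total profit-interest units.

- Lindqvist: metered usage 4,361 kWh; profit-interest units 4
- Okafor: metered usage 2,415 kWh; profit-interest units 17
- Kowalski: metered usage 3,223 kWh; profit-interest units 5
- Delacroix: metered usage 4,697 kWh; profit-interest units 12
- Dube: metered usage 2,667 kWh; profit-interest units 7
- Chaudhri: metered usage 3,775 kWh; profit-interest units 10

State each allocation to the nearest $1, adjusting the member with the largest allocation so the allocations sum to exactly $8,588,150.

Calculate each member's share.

Totals — metered usage 21,138, profit-interest units 55.
Blended shares (40% metered usage + 60% profit-interest units): Lindqvist 0.1262; Okafor 0.2312; Kowalski 0.1155; Delacroix 0.2198; Dube 0.1268; Chaudhri 0.1805.
Unrounded shares: Lindqvist 1,083,487.25; Okafor 1,985,187.23; Kowalski 992,233.12; Delacroix 1,887,603.85; Dube 1,089,252.13; Chaudhri 1,550,386.42.
After rounding ($1): Lindqvist $1,083,487; Okafor $1,985,187; Kowalski $992,233; Delacroix $1,887,604; Dube $1,089,252; Chaudhri $1,550,386. Sum = $8,588,149.
Difference $8,588,150 − $8,588,149 = +$1 applied to largest allocation (Okafor): Okafor becomes $1,985,188.

Lindqvist: $1,083,487; Okafor: $1,985,188; Kowalski: $992,233; Delacroix: $1,887,604; Dube: $1,089,252; Chaudhri: $1,550,386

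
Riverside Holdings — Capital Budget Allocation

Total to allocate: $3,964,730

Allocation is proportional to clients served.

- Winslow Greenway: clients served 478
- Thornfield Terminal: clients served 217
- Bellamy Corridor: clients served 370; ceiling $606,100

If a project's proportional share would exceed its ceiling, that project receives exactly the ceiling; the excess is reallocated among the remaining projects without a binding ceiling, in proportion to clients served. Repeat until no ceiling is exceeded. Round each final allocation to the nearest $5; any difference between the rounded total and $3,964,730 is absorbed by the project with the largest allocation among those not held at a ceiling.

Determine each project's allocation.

Winslow Greenway: $2,309,965 | Thornfield Terminal: $1,048,665 | Bellamy Corridor: $606,100

Sum of clients served: 1,065.
Pro-rata shares before constraints: Winslow Greenway 1,779,475.06; Thornfield Terminal 807,837.00; Bellamy Corridor 1,377,417.93.
Capped: Bellamy Corridor ($606,100); balance $3,358,630 reallocated over remaining clients served 695.
Redistributed shares: Winslow Greenway 2,309,964.23 → $2,309,965; Thornfield Terminal 1,048,665.77 → $1,048,665.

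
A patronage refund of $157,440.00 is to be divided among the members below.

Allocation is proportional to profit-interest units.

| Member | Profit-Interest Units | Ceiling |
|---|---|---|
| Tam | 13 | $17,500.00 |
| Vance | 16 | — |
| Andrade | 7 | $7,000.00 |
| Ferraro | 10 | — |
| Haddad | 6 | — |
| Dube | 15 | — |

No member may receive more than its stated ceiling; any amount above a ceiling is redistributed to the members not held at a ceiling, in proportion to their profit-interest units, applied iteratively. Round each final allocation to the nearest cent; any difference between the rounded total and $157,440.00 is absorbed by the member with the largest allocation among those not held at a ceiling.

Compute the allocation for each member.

Sum of profit-interest units: 67.
Proportional shares (ignoring caps): Tam 30,548.0597; Vance 37,597.6119; Andrade 16,448.9552; Ferraro 23,498.5075; Haddad 14,099.1045; Dube 35,247.7612.
Held at cap: Tam ($17,500.00), Andrade ($7,000.00); residual $132,940.00 reallocated over remaining profit-interest units 47.
Redistributed shares: Vance 45,256.1702 → $45,256.17; Ferraro 28,285.1064 → $28,285.11; Haddad 16,971.0638 → $16,971.06; Dube 42,427.6596 → $42,427.66.

Tam: $17,500.00 | Vance: $45,256.17 | Andrade: $7,000.00 | Ferraro: $28,285.11 | Haddad: $16,971.06 | Dube: $42,427.66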